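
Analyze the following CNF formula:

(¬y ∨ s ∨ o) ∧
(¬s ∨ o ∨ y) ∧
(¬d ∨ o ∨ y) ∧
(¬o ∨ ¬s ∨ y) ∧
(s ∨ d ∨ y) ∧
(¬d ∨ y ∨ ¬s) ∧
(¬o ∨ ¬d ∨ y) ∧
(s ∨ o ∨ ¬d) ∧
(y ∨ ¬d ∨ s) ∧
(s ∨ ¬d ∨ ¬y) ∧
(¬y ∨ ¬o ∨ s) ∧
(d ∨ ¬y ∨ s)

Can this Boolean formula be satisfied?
Yes

Yes, the formula is satisfiable.

One satisfying assignment is: s=True, d=False, y=True, o=True

Verification: With this assignment, all 12 clauses evaluate to true.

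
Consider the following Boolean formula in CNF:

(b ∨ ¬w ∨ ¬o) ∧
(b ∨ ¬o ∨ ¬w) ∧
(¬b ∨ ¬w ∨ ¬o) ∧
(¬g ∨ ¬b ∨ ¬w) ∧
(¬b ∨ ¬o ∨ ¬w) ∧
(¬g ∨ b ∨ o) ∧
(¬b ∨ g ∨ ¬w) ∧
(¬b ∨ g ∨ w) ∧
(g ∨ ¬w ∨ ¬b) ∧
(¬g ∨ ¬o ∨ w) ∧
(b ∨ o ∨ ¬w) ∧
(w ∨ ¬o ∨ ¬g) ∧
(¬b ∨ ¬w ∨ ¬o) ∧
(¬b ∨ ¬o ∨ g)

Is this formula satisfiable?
Yes

Yes, the formula is satisfiable.

One satisfying assignment is: w=False, b=False, g=False, o=False

Verification: With this assignment, all 14 clauses evaluate to true.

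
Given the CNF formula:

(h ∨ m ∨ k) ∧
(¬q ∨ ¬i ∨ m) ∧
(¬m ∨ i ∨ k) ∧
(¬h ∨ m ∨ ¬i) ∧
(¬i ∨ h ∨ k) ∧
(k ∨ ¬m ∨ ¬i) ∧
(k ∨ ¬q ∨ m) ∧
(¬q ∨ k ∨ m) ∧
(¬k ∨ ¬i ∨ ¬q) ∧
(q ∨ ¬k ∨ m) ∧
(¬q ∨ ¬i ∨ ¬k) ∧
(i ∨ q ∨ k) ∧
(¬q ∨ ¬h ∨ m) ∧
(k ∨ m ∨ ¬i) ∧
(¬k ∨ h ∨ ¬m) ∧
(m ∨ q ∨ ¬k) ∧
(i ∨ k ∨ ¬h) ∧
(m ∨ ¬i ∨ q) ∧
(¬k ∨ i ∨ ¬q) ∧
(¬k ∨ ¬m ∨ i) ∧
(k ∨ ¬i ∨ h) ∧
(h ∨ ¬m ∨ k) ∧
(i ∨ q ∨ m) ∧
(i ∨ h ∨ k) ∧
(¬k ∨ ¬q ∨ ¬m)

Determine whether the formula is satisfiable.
Yes

Yes, the formula is satisfiable.

One satisfying assignment is: i=True, h=True, q=False, m=True, k=True

Verification: With this assignment, all 25 clauses evaluate to true.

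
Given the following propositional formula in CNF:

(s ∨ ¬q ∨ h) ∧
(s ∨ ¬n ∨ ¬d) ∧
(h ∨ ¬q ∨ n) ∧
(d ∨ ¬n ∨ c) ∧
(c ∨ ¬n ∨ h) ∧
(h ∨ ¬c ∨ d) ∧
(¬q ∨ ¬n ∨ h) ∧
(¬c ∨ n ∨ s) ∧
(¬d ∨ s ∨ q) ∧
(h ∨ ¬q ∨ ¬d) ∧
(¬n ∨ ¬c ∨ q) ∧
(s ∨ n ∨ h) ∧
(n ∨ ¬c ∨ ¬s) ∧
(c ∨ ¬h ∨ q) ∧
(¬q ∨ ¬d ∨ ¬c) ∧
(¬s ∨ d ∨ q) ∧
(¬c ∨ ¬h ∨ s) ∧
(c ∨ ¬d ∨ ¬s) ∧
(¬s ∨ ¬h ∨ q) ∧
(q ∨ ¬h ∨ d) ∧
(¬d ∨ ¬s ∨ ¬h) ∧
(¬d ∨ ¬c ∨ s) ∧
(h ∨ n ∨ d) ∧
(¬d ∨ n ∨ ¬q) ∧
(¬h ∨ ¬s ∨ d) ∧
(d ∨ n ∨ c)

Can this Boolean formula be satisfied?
No

No, the formula is not satisfiable.

No assignment of truth values to the variables can make all 26 clauses true simultaneously.

The formula is UNSAT (unsatisfiable).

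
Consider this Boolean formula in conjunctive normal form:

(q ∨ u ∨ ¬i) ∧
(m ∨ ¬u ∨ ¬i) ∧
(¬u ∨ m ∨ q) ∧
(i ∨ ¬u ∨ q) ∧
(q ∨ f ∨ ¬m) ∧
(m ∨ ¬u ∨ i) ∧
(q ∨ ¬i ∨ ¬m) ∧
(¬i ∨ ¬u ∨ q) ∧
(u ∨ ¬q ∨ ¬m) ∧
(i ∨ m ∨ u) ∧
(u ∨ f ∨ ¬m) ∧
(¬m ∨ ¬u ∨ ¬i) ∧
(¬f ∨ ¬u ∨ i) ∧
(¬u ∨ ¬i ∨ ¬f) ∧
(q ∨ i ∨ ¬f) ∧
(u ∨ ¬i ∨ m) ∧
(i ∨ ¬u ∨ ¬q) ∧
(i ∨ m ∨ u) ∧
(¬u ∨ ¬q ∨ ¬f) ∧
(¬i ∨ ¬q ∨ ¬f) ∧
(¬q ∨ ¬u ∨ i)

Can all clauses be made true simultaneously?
No

No, the formula is not satisfiable.

No assignment of truth values to the variables can make all 21 clauses true simultaneously.

The formula is UNSAT (unsatisfiable).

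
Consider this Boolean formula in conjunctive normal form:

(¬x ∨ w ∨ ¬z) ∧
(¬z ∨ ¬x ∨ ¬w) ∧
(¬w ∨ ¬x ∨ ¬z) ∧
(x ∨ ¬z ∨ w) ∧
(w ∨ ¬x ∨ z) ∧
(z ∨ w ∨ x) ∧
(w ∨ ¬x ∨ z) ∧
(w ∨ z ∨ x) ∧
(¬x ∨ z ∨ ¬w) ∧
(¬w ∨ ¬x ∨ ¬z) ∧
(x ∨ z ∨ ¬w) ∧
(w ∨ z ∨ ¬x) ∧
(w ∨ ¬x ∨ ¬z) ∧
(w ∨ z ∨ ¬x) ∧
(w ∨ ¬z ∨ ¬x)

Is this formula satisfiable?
Yes

Yes, the formula is satisfiable.

One satisfying assignment is: z=True, x=False, w=True

Verification: With this assignment, all 15 clauses evaluate to true.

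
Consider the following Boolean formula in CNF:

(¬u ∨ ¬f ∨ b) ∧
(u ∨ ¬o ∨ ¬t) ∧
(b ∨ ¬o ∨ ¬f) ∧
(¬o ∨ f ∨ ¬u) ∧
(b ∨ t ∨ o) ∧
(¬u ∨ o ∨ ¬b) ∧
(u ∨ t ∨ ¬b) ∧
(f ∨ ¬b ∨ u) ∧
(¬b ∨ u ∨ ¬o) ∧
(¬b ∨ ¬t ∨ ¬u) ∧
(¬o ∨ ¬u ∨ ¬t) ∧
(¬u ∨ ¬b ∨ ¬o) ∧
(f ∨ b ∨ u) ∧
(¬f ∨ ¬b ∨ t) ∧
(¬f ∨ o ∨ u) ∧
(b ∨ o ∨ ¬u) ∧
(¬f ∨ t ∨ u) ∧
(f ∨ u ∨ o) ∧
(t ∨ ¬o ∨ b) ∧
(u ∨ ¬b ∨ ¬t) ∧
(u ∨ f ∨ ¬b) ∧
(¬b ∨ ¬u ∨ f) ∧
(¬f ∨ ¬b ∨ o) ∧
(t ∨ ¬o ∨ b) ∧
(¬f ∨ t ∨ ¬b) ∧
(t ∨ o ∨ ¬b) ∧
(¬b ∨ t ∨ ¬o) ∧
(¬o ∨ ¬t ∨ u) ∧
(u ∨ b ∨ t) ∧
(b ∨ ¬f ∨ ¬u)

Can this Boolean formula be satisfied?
No

No, the formula is not satisfiable.

No assignment of truth values to the variables can make all 30 clauses true simultaneously.

The formula is UNSAT (unsatisfiable).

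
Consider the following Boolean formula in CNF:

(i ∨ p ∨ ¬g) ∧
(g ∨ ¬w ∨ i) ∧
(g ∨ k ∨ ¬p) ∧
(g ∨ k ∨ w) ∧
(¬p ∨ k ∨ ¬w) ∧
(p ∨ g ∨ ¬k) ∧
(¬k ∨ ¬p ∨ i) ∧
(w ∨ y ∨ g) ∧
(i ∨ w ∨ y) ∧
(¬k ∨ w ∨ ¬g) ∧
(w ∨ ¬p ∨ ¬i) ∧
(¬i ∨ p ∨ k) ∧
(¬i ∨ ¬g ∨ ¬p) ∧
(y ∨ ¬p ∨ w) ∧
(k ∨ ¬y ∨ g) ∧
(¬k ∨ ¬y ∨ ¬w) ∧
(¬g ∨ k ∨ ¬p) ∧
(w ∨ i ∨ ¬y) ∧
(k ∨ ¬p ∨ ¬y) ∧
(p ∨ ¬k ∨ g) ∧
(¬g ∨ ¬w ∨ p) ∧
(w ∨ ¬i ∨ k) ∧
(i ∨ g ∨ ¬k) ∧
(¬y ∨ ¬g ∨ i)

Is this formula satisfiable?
Yes

Yes, the formula is satisfiable.

One satisfying assignment is: k=True, w=True, y=False, i=True, p=True, g=False

Verification: With this assignment, all 24 clauses evaluate to true.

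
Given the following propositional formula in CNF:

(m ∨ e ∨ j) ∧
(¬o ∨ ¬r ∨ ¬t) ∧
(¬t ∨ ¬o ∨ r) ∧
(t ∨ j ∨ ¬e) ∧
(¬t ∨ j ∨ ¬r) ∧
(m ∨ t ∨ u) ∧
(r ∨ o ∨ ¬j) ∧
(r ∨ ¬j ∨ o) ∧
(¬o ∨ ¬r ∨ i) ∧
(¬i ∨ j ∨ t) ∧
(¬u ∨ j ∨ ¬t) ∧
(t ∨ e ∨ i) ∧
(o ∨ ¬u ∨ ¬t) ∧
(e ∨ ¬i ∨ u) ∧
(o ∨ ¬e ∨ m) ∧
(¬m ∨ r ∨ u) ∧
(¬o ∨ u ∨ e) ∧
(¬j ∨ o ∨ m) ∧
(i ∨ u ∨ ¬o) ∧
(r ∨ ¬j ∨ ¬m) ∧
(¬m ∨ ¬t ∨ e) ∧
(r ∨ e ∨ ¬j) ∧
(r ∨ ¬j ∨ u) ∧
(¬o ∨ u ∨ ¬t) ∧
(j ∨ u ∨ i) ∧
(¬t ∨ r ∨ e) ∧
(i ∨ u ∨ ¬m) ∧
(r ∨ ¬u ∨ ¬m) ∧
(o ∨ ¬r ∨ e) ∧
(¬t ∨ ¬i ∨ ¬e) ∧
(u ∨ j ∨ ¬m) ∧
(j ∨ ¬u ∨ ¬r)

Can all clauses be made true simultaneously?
Yes

Yes, the formula is satisfiable.

One satisfying assignment is: t=False, e=True, o=True, i=False, u=True, m=False, j=True, r=False

Verification: With this assignment, all 32 clauses evaluate to true.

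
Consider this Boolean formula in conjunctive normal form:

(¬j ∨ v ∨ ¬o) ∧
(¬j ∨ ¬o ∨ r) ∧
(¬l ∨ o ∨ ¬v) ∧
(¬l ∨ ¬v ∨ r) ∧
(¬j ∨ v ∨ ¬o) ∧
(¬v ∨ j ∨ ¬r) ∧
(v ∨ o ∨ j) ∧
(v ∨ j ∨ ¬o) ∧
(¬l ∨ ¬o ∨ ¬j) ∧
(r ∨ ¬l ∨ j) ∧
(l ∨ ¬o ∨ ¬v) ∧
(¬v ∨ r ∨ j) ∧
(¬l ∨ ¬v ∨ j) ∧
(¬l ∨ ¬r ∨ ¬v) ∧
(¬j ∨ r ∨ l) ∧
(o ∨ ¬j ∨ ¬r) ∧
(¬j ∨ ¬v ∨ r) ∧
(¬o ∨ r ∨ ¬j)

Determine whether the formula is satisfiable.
Yes

Yes, the formula is satisfiable.

One satisfying assignment is: r=False, l=True, v=False, j=True, o=False

Verification: With this assignment, all 18 clauses evaluate to true.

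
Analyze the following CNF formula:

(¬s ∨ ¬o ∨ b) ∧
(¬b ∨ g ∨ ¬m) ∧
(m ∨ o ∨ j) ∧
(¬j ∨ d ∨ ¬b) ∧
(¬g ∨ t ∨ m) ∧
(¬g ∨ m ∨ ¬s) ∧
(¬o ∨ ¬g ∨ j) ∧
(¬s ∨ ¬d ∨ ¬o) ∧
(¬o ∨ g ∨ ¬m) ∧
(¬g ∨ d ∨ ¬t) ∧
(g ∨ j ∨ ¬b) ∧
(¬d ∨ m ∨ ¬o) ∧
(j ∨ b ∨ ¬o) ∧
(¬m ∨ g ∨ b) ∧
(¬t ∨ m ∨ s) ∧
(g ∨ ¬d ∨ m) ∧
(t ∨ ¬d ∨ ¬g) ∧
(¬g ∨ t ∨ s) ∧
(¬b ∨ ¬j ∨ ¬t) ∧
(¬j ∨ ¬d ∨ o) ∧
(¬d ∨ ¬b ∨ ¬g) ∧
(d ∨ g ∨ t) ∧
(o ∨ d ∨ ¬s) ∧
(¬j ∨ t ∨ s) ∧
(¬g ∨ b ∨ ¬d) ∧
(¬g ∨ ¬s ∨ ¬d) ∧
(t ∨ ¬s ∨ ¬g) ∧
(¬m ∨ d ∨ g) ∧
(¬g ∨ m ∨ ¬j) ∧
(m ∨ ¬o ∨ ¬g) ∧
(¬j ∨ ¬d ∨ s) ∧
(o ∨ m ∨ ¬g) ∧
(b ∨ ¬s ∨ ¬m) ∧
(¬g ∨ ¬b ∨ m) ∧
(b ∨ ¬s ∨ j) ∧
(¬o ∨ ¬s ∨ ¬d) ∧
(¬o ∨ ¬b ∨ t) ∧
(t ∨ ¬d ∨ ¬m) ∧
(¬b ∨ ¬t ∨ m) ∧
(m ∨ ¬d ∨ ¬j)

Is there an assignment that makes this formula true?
No

No, the formula is not satisfiable.

No assignment of truth values to the variables can make all 40 clauses true simultaneously.

The formula is UNSAT (unsatisfiable).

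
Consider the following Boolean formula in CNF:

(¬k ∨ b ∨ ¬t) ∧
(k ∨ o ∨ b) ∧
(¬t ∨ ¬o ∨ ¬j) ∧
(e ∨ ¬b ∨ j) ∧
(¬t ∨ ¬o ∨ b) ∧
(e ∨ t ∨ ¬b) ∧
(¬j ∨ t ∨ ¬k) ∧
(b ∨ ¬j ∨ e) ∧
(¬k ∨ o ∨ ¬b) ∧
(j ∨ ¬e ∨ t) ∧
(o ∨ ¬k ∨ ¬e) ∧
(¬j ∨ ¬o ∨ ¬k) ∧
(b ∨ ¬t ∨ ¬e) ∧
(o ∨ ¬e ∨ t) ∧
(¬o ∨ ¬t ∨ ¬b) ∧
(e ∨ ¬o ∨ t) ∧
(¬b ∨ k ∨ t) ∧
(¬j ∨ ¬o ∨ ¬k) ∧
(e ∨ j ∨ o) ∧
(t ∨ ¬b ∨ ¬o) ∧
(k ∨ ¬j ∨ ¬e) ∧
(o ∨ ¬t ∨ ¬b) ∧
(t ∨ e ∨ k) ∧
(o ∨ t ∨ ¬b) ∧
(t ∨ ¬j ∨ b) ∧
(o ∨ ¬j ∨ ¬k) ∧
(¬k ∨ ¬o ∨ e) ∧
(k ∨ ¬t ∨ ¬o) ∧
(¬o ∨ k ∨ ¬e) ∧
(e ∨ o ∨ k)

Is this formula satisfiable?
No

No, the formula is not satisfiable.

No assignment of truth values to the variables can make all 30 clauses true simultaneously.

The formula is UNSAT (unsatisfiable).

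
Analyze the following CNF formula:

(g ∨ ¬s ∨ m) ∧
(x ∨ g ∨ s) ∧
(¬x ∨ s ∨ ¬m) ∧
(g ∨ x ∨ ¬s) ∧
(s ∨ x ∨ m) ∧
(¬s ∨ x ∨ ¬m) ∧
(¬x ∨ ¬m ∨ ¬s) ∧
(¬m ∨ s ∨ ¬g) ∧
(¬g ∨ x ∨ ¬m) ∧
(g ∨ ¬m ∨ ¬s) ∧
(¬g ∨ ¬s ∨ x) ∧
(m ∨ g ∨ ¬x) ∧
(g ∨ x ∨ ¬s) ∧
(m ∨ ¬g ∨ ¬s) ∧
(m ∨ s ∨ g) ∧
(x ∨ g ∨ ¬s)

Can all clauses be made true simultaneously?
Yes

Yes, the formula is satisfiable.

One satisfying assignment is: x=True, s=False, m=False, g=True

Verification: With this assignment, all 16 clauses evaluate to true.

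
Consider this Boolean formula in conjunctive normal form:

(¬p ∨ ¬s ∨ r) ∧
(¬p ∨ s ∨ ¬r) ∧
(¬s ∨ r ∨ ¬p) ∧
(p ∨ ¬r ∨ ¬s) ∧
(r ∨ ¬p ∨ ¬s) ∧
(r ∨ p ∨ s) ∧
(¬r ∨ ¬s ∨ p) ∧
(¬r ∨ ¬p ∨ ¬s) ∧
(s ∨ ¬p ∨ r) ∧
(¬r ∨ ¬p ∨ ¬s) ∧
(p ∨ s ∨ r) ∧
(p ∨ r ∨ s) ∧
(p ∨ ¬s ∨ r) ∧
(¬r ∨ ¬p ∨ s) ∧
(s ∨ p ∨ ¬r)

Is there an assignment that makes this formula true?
No

No, the formula is not satisfiable.

No assignment of truth values to the variables can make all 15 clauses true simultaneously.

The formula is UNSAT (unsatisfiable).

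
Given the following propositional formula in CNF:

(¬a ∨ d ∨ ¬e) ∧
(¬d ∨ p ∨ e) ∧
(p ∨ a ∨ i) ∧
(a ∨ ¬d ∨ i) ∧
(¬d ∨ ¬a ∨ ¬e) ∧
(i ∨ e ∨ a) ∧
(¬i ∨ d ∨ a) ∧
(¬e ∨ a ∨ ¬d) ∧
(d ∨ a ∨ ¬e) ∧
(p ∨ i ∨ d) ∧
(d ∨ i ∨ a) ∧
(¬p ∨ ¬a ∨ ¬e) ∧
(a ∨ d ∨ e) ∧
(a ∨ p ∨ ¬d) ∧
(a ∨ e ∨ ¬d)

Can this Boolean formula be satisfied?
Yes

Yes, the formula is satisfiable.

One satisfying assignment is: a=True, i=False, p=True, d=False, e=False

Verification: With this assignment, all 15 clauses evaluate to true.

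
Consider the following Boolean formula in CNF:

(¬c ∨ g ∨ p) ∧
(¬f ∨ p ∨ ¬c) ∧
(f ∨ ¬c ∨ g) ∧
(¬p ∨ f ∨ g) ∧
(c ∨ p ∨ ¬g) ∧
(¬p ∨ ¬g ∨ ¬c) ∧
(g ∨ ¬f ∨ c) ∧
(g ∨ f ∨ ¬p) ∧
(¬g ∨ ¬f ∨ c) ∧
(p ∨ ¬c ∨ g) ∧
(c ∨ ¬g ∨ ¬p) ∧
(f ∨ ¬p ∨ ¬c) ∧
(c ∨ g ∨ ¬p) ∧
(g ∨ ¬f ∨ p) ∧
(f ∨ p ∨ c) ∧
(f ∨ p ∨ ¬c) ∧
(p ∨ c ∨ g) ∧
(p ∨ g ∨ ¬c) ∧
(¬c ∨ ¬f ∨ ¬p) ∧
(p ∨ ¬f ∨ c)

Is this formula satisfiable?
No

No, the formula is not satisfiable.

No assignment of truth values to the variables can make all 20 clauses true simultaneously.

The formula is UNSAT (unsatisfiable).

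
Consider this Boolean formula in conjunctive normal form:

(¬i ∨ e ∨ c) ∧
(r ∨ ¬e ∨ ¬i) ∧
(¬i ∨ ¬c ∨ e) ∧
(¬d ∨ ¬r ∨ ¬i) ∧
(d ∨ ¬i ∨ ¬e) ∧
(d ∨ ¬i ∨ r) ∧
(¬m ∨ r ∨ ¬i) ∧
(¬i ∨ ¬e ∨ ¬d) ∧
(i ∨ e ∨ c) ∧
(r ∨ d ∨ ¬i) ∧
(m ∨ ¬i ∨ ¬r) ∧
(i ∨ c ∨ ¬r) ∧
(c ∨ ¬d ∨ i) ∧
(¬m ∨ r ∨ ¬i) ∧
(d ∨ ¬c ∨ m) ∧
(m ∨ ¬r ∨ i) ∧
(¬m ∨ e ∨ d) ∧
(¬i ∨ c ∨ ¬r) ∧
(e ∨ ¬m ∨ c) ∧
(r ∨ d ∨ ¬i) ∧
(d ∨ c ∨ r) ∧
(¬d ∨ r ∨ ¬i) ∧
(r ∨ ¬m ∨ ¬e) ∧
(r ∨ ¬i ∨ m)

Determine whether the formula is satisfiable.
Yes

Yes, the formula is satisfiable.

One satisfying assignment is: c=True, r=True, d=False, m=True, i=False, e=True

Verification: With this assignment, all 24 clauses evaluate to true.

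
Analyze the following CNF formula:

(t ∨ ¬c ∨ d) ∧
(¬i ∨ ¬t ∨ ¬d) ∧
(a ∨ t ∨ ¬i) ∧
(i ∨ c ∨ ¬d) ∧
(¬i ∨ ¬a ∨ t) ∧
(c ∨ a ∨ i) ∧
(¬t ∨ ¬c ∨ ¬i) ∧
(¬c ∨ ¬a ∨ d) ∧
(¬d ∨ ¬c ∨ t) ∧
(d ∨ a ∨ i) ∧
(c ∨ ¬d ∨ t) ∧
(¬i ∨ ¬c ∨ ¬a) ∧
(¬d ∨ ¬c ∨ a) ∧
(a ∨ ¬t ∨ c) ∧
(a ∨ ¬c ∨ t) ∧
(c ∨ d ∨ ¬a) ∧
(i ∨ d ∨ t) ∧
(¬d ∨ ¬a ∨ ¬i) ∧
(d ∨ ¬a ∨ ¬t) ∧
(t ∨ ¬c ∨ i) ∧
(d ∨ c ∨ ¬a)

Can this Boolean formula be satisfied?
Yes

Yes, the formula is satisfiable.

One satisfying assignment is: i=False, a=True, t=True, c=True, d=True

Verification: With this assignment, all 21 clauses evaluate to true.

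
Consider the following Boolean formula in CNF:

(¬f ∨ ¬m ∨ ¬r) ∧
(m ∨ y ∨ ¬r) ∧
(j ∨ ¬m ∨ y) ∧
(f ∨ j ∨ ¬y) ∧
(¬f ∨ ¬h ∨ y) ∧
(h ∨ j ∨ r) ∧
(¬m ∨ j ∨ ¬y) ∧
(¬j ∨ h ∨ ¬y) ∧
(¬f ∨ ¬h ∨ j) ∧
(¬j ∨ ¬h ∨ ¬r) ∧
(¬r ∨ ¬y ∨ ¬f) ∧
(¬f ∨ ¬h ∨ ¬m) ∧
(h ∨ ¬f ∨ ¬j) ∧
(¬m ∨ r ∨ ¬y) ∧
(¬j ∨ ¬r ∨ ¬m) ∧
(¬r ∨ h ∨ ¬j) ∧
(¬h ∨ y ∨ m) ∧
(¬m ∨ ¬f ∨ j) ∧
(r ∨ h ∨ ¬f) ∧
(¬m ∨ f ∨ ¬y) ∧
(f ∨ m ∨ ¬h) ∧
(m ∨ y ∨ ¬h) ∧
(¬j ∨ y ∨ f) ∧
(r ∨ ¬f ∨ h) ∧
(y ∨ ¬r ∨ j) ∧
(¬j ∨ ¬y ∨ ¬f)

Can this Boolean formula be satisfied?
No

No, the formula is not satisfiable.

No assignment of truth values to the variables can make all 26 clauses true simultaneously.

The formula is UNSAT (unsatisfiable).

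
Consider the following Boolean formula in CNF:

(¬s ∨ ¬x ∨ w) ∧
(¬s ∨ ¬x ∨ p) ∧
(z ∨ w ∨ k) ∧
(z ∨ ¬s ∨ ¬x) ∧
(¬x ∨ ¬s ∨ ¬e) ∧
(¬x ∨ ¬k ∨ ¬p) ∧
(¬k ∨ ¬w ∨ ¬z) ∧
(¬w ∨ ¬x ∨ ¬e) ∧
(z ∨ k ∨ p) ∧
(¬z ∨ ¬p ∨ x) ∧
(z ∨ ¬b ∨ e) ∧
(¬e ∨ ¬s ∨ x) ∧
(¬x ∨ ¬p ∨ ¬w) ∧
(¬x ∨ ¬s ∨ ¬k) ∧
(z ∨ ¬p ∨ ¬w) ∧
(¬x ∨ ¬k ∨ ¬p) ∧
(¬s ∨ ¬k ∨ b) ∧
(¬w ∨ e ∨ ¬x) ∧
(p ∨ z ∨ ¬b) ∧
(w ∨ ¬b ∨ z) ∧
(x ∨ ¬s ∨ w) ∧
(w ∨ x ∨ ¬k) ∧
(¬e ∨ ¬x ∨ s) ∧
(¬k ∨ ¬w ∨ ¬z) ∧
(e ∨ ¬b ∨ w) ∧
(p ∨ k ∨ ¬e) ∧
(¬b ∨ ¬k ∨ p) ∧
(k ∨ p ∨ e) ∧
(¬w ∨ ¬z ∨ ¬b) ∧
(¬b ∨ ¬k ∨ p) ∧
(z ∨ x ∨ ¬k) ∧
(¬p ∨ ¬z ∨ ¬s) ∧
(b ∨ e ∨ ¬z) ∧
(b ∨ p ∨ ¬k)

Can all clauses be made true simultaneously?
No

No, the formula is not satisfiable.

No assignment of truth values to the variables can make all 34 clauses true simultaneously.

The formula is UNSAT (unsatisfiable).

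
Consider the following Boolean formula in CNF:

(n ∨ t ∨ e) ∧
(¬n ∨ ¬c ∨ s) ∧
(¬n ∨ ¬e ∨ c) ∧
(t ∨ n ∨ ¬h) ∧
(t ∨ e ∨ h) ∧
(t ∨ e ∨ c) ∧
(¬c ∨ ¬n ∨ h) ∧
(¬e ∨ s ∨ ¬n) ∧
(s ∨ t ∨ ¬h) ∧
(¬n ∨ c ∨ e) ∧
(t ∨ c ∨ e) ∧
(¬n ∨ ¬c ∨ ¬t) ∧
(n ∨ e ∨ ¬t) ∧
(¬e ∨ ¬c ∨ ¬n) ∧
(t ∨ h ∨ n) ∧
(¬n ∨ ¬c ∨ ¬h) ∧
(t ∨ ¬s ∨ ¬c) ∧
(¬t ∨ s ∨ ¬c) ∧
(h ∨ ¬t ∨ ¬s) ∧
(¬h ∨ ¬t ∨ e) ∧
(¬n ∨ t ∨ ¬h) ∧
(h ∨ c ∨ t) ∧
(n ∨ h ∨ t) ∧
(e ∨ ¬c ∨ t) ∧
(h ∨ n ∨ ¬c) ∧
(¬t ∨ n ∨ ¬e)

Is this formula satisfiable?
No

No, the formula is not satisfiable.

No assignment of truth values to the variables can make all 26 clauses true simultaneously.

The formula is UNSAT (unsatisfiable).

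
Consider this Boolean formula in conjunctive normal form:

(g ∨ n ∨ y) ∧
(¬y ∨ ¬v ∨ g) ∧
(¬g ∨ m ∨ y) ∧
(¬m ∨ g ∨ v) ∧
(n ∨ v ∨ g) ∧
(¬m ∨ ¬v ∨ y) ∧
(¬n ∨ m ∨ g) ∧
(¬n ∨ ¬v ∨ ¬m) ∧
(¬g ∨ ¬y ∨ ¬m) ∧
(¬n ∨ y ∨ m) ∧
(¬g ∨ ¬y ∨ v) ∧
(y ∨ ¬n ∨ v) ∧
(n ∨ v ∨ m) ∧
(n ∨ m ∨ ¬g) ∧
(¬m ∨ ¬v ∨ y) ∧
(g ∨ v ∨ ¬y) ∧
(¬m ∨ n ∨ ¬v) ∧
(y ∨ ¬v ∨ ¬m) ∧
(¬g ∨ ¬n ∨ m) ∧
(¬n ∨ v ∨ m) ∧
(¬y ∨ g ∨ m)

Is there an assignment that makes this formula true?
Yes

Yes, the formula is satisfiable.

One satisfying assignment is: g=True, v=False, y=False, n=False, m=True

Verification: With this assignment, all 21 clauses evaluate to true.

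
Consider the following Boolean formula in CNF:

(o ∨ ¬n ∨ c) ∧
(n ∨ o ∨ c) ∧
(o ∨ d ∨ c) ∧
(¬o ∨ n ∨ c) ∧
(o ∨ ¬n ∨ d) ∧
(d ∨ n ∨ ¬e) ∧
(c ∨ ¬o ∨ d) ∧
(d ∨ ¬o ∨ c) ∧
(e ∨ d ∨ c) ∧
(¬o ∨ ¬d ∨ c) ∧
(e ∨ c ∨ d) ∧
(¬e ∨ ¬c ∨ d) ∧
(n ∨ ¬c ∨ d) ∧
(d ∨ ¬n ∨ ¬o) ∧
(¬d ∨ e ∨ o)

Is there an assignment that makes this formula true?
Yes

Yes, the formula is satisfiable.

One satisfying assignment is: n=False, o=False, d=True, c=True, e=True

Verification: With this assignment, all 15 clauses evaluate to true.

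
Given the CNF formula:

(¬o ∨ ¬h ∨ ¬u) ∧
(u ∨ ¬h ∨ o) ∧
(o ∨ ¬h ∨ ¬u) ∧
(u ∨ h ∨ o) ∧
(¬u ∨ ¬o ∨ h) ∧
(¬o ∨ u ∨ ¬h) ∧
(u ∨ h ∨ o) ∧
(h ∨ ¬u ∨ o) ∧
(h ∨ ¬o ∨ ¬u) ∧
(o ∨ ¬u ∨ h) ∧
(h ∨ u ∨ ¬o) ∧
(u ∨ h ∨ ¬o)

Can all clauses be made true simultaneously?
No

No, the formula is not satisfiable.

No assignment of truth values to the variables can make all 12 clauses true simultaneously.

The formula is UNSAT (unsatisfiable).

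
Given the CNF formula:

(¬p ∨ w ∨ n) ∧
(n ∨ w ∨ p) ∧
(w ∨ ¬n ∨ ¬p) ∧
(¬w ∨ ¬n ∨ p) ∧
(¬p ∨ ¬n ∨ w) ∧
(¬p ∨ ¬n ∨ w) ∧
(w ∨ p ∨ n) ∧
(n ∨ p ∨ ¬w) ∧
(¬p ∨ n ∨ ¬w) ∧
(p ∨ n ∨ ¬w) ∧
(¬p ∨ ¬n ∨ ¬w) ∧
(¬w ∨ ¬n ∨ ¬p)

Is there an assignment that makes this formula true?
Yes

Yes, the formula is satisfiable.

One satisfying assignment is: n=True, p=False, w=False

Verification: With this assignment, all 12 clauses evaluate to true.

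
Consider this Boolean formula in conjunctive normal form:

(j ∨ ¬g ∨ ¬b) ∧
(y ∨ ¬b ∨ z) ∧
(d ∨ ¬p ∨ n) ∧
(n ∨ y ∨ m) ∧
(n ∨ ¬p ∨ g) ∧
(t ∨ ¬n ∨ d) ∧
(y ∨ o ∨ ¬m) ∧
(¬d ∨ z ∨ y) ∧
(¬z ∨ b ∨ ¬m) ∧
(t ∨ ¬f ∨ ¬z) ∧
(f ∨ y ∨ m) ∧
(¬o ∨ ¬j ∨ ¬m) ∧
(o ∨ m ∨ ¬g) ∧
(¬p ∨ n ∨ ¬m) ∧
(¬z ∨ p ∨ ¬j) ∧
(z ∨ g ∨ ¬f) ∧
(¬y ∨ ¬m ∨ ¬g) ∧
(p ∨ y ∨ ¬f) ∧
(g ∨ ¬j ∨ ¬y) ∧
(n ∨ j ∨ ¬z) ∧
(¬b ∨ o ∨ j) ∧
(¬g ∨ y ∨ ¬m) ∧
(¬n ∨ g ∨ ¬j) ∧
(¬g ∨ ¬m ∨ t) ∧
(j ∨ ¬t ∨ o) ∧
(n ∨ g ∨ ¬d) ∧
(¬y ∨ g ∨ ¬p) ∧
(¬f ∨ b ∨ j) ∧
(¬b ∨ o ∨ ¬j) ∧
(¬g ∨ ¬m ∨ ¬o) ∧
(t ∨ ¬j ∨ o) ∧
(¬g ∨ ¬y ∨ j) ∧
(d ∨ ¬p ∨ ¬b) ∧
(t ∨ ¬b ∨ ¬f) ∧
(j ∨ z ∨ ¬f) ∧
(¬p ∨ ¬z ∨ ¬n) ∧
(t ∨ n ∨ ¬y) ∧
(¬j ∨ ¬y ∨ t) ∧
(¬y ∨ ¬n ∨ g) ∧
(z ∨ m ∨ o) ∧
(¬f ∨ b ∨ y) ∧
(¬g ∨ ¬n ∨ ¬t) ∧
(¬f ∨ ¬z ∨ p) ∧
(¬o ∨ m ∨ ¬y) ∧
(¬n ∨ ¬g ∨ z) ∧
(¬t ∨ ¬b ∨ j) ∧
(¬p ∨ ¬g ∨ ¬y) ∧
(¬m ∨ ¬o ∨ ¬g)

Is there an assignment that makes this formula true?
Yes

Yes, the formula is satisfiable.

One satisfying assignment is: d=True, o=True, y=False, p=False, f=False, n=True, b=True, g=False, m=True, z=True, t=False, j=False

Verification: With this assignment, all 48 clauses evaluate to true.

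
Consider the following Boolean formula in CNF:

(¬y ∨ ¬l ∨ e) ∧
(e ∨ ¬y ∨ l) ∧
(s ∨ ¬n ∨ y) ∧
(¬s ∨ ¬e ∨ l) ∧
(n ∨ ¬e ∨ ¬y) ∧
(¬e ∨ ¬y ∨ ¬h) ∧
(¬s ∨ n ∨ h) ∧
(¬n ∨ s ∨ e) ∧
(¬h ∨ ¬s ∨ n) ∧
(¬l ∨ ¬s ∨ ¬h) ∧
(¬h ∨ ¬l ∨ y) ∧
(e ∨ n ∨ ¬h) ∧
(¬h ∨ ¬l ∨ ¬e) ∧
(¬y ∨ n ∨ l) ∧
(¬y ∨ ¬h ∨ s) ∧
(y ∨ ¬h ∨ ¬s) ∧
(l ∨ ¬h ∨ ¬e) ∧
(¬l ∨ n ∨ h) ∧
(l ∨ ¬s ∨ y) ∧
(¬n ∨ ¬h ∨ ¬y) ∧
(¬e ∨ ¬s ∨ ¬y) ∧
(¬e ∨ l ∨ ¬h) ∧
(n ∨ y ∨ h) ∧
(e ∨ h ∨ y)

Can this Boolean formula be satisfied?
Yes

Yes, the formula is satisfiable.

One satisfying assignment is: l=True, s=True, h=False, e=True, y=False, n=True

Verification: With this assignment, all 24 clauses evaluate to true.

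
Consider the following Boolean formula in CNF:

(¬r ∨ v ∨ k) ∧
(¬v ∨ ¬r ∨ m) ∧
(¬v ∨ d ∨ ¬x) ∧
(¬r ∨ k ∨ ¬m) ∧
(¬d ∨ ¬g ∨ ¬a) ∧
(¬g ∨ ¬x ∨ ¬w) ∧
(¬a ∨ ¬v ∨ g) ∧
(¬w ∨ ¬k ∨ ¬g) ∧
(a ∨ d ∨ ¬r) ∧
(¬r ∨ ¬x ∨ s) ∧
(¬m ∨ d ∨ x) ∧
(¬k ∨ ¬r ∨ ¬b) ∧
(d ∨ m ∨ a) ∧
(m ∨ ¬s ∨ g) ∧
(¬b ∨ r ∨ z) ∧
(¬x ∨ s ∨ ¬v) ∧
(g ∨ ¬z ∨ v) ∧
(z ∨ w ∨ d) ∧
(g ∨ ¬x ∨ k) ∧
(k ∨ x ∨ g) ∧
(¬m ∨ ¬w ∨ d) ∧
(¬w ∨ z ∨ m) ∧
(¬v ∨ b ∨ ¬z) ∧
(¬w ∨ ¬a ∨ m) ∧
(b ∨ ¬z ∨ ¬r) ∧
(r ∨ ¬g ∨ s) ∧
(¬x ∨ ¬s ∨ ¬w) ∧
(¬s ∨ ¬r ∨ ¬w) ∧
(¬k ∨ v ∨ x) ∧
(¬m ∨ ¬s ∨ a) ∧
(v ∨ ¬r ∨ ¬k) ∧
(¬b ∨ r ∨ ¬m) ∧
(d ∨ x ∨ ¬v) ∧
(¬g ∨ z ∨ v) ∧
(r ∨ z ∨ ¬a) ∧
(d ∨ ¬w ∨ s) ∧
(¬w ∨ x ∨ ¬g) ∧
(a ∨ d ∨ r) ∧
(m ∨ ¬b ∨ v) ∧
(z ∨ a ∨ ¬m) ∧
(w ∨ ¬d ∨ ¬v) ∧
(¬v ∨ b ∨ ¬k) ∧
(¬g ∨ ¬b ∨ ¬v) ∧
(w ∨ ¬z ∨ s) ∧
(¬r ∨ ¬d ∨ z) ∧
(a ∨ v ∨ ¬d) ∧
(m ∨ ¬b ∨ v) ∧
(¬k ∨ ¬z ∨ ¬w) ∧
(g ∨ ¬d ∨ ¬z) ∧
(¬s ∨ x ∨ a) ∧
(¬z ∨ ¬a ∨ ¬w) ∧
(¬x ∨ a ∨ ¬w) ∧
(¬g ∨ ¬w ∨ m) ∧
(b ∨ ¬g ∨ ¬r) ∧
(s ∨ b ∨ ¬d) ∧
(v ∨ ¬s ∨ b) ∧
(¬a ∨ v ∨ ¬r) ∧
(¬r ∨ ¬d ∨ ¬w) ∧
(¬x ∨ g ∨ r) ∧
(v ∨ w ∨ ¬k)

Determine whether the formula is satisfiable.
No

No, the formula is not satisfiable.

No assignment of truth values to the variables can make all 60 clauses true simultaneously.

The formula is UNSAT (unsatisfiable).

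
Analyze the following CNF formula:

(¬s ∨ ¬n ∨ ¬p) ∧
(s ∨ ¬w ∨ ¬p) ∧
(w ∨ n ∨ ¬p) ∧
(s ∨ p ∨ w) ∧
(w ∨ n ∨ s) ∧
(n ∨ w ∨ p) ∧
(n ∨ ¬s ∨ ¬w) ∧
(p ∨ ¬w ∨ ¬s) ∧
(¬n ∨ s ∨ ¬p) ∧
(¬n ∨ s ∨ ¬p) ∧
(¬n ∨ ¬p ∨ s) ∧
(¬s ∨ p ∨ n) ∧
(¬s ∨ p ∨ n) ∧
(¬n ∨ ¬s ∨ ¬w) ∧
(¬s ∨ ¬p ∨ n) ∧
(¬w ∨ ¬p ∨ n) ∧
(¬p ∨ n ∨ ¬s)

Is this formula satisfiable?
Yes

Yes, the formula is satisfiable.

One satisfying assignment is: s=True, w=False, n=True, p=False

Verification: With this assignment, all 17 clauses evaluate to true.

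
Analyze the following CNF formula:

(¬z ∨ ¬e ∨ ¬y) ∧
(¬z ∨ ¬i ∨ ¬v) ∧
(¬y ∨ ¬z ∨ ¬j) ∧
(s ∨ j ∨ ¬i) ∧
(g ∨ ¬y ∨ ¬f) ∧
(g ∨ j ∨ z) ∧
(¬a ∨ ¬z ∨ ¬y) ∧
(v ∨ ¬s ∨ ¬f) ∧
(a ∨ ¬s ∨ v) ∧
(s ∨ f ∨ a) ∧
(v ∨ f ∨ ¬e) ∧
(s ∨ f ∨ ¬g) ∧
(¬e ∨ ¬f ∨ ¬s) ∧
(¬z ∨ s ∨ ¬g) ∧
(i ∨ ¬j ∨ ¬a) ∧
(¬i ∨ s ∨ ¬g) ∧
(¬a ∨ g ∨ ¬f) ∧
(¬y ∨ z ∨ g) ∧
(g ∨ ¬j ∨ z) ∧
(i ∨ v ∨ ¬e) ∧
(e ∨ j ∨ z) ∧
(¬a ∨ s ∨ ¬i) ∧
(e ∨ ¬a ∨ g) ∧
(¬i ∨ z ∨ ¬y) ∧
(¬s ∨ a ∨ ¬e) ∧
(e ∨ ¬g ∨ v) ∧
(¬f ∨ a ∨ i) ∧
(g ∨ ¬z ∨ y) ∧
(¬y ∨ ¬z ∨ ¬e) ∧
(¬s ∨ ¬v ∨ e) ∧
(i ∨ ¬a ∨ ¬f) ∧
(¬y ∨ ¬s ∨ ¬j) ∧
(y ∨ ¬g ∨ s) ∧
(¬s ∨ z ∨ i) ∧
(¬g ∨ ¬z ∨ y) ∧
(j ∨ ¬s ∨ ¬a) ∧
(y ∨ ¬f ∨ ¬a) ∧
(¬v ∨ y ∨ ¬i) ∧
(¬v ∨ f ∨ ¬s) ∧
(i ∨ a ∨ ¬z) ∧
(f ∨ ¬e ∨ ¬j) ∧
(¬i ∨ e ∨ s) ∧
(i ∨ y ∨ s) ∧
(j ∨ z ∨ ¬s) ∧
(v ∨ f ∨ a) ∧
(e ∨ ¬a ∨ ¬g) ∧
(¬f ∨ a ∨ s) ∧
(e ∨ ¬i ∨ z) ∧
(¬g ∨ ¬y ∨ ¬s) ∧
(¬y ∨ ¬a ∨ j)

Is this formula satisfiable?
No

No, the formula is not satisfiable.

No assignment of truth values to the variables can make all 50 clauses true simultaneously.

The formula is UNSAT (unsatisfiable).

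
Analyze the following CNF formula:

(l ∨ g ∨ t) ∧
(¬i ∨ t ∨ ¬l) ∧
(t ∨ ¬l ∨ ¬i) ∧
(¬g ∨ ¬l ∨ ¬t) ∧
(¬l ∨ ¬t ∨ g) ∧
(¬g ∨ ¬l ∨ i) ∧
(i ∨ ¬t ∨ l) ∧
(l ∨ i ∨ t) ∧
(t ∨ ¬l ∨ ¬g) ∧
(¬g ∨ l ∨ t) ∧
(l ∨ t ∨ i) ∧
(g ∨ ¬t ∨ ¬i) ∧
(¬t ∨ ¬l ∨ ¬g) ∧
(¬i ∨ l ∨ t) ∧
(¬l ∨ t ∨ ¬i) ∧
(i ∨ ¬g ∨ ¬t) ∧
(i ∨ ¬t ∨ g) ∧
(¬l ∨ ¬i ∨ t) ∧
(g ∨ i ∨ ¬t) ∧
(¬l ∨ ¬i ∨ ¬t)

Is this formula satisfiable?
Yes

Yes, the formula is satisfiable.

One satisfying assignment is: t=False, i=False, g=False, l=True

Verification: With this assignment, all 20 clauses evaluate to true.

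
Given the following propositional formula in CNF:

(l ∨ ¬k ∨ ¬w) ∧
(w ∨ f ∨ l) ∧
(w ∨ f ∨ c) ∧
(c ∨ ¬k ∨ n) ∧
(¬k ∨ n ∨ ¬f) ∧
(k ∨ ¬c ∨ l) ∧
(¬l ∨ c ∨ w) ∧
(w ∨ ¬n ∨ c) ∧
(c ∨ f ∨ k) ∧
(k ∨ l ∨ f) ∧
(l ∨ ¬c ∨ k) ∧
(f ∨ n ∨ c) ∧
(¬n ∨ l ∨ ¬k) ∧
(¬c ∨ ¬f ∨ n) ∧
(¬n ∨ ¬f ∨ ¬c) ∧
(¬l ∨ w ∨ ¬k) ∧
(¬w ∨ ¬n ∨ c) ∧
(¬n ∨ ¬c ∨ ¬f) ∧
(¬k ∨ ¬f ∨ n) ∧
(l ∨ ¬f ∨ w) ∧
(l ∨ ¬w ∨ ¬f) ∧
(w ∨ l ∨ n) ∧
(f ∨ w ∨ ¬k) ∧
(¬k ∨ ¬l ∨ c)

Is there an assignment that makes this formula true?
Yes

Yes, the formula is satisfiable.

One satisfying assignment is: l=True, n=False, f=True, k=False, w=True, c=False

Verification: With this assignment, all 24 clauses evaluate to true.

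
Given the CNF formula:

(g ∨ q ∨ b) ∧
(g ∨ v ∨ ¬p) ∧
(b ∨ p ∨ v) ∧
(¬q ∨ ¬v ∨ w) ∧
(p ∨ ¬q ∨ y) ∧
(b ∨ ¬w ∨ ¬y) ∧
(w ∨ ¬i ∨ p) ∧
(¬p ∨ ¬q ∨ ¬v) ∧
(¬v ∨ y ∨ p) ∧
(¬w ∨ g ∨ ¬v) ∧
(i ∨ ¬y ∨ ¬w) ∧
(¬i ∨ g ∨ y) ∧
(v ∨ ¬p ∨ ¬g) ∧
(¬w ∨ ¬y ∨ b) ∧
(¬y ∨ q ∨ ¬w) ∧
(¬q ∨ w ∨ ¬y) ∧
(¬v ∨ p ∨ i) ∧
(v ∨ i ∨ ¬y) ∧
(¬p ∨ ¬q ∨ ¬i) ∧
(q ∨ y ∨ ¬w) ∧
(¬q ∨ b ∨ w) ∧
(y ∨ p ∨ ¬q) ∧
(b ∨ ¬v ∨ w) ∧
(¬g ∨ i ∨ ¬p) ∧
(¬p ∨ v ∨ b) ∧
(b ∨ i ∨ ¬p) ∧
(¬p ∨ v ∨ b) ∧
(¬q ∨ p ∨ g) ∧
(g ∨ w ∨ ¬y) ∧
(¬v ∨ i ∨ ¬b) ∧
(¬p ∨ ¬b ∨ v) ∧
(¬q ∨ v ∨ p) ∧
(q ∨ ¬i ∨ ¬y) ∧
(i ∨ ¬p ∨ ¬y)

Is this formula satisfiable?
Yes

Yes, the formula is satisfiable.

One satisfying assignment is: b=True, g=False, y=False, q=False, p=False, i=False, w=False, v=False

Verification: With this assignment, all 34 clauses evaluate to true.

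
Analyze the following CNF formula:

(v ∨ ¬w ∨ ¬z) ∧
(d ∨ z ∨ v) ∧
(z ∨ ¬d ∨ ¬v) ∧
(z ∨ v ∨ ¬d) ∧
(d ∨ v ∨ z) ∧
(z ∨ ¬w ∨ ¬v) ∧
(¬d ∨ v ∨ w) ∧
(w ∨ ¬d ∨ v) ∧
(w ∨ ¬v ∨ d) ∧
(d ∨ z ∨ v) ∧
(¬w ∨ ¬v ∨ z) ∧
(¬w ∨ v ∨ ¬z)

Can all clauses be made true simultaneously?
Yes

Yes, the formula is satisfiable.

One satisfying assignment is: d=False, w=False, z=True, v=False

Verification: With this assignment, all 12 clauses evaluate to true.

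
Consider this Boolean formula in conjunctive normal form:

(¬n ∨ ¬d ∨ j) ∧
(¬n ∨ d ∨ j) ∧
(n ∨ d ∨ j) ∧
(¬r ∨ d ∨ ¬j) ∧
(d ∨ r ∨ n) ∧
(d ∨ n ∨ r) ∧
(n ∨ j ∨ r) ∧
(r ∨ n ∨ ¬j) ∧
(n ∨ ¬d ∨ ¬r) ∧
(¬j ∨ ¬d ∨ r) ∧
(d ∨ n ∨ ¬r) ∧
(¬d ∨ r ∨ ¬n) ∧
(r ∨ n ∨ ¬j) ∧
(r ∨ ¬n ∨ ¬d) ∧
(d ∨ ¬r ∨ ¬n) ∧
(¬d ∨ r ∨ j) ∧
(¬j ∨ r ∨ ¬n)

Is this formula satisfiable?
Yes

Yes, the formula is satisfiable.

One satisfying assignment is: d=True, n=True, j=True, r=True

Verification: With this assignment, all 17 clauses evaluate to true.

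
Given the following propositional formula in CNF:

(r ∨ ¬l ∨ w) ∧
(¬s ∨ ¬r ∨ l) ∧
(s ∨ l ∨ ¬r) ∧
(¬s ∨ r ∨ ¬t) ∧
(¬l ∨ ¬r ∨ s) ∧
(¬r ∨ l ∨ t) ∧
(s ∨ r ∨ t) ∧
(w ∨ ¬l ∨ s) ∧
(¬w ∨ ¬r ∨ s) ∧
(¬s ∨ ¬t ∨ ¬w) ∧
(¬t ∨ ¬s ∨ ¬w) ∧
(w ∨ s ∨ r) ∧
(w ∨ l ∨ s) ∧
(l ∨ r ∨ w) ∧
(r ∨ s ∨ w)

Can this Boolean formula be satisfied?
Yes

Yes, the formula is satisfiable.

One satisfying assignment is: r=False, w=True, l=False, s=True, t=False

Verification: With this assignment, all 15 clauses evaluate to true.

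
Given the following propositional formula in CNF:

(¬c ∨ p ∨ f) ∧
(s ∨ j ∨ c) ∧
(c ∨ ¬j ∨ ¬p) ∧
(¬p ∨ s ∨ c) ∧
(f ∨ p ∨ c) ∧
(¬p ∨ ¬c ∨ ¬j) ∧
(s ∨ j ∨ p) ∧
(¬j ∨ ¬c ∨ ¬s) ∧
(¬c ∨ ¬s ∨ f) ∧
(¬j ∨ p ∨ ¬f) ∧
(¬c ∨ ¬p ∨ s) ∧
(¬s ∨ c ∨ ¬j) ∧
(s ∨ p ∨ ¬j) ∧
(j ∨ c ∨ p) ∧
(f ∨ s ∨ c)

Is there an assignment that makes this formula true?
Yes

Yes, the formula is satisfiable.

One satisfying assignment is: p=True, f=False, j=False, c=False, s=True

Verification: With this assignment, all 15 clauses evaluate to true.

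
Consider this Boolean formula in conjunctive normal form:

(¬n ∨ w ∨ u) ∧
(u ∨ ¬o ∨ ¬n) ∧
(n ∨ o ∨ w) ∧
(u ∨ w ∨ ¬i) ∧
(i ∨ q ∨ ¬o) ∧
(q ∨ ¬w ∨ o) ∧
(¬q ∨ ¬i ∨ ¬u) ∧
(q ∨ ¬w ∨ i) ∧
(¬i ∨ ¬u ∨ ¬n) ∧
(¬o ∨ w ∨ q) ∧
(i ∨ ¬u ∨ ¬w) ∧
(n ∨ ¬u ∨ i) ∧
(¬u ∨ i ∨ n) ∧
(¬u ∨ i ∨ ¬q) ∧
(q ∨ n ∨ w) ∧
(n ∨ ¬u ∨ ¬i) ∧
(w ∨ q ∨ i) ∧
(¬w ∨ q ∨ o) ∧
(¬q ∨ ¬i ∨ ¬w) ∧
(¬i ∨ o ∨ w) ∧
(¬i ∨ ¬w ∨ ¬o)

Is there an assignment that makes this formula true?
Yes

Yes, the formula is satisfiable.

One satisfying assignment is: o=True, i=False, u=False, w=False, q=True, n=False

Verification: With this assignment, all 21 clauses evaluate to true.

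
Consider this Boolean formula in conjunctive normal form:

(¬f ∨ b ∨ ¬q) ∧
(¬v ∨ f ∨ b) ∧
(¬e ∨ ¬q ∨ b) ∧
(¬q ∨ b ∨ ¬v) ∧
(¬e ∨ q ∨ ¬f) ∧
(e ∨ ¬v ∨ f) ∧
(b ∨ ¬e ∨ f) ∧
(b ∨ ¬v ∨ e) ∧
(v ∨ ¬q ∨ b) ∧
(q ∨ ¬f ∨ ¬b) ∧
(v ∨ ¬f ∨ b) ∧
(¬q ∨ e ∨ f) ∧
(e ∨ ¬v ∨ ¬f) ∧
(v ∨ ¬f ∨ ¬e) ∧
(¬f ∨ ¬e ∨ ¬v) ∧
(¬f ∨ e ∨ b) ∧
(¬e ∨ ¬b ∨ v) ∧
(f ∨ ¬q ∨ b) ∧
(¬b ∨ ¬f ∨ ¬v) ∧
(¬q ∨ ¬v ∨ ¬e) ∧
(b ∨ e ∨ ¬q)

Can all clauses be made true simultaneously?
Yes

Yes, the formula is satisfiable.

One satisfying assignment is: q=False, e=False, b=False, v=False, f=False

Verification: With this assignment, all 21 clauses evaluate to true.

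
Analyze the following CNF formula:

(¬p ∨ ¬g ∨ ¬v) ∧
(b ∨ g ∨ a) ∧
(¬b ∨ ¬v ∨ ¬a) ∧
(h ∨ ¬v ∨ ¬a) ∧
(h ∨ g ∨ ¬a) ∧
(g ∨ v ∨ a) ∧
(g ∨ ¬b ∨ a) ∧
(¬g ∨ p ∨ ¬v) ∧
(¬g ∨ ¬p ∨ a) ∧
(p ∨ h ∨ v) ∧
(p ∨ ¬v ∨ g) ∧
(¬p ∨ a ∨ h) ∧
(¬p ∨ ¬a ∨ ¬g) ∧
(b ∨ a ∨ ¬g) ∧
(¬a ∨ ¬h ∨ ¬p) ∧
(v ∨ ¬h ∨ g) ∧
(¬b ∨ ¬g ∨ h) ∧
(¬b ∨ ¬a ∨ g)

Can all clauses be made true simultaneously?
Yes

Yes, the formula is satisfiable.

One satisfying assignment is: h=True, g=True, b=True, p=False, a=False, v=False

Verification: With this assignment, all 18 clauses evaluate to true.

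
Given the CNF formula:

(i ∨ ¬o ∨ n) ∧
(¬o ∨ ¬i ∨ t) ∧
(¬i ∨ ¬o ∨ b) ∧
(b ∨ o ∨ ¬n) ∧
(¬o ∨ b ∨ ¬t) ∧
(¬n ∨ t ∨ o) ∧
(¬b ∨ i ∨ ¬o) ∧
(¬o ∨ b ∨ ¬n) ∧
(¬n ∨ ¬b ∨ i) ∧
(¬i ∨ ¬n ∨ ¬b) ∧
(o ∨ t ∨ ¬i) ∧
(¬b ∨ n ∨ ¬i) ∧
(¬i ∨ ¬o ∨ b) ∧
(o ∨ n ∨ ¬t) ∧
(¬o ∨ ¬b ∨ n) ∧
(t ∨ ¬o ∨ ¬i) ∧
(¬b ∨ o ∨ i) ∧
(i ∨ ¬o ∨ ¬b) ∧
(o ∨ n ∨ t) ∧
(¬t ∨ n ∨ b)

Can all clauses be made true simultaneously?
No

No, the formula is not satisfiable.

No assignment of truth values to the variables can make all 20 clauses true simultaneously.

The formula is UNSAT (unsatisfiable).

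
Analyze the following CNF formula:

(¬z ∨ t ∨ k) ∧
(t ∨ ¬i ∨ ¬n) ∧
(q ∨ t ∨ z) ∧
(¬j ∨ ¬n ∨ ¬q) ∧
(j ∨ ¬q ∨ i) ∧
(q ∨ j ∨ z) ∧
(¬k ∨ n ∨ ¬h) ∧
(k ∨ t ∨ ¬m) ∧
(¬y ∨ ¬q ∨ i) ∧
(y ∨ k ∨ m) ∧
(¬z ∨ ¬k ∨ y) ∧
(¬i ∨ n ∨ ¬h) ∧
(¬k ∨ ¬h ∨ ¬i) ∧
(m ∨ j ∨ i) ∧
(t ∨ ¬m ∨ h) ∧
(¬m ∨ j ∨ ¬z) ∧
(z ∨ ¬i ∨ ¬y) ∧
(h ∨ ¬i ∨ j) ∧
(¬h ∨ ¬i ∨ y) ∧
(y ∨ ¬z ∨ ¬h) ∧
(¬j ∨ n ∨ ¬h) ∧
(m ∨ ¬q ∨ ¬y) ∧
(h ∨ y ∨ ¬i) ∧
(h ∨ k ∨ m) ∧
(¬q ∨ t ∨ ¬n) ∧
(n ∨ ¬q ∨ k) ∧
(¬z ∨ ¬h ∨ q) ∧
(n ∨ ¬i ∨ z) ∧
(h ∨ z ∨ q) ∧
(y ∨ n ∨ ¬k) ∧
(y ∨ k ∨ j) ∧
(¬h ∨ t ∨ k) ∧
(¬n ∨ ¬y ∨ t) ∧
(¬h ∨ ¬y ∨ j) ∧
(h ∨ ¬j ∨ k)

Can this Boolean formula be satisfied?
Yes

Yes, the formula is satisfiable.

One satisfying assignment is: j=True, n=False, t=True, m=True, k=True, q=False, i=True, y=True, z=True, h=False

Verification: With this assignment, all 35 clauses evaluate to true.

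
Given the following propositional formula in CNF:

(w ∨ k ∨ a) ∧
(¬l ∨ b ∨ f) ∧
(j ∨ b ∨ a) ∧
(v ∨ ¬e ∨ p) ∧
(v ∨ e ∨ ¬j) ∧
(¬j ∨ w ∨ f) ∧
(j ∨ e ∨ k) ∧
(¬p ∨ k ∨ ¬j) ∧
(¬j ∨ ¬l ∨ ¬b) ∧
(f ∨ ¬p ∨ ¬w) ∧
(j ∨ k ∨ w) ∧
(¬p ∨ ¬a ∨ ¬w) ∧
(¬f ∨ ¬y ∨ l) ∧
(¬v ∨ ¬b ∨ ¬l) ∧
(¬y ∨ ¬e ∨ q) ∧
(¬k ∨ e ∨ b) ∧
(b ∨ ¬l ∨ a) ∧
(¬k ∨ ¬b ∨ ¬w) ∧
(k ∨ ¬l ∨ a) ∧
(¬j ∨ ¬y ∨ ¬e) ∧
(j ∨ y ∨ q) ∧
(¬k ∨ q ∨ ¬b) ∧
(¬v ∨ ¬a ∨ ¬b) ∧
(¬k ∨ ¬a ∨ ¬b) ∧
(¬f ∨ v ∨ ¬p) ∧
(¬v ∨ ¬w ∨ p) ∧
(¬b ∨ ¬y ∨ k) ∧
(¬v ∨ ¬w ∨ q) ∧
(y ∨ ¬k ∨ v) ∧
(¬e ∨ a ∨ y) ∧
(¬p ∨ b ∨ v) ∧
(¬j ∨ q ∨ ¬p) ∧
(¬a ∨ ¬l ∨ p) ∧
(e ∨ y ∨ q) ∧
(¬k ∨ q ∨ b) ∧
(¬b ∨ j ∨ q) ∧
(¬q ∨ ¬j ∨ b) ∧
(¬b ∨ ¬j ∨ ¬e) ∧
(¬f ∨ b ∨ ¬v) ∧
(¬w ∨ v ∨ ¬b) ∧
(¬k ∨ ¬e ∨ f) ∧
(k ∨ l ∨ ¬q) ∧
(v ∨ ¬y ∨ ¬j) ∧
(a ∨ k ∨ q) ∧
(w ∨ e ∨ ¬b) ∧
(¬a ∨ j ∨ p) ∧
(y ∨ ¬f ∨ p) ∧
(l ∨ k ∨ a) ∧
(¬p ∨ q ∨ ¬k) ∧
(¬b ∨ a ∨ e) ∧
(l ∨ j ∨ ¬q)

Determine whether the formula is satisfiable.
No

No, the formula is not satisfiable.

No assignment of truth values to the variables can make all 51 clauses true simultaneously.

The formula is UNSAT (unsatisfiable).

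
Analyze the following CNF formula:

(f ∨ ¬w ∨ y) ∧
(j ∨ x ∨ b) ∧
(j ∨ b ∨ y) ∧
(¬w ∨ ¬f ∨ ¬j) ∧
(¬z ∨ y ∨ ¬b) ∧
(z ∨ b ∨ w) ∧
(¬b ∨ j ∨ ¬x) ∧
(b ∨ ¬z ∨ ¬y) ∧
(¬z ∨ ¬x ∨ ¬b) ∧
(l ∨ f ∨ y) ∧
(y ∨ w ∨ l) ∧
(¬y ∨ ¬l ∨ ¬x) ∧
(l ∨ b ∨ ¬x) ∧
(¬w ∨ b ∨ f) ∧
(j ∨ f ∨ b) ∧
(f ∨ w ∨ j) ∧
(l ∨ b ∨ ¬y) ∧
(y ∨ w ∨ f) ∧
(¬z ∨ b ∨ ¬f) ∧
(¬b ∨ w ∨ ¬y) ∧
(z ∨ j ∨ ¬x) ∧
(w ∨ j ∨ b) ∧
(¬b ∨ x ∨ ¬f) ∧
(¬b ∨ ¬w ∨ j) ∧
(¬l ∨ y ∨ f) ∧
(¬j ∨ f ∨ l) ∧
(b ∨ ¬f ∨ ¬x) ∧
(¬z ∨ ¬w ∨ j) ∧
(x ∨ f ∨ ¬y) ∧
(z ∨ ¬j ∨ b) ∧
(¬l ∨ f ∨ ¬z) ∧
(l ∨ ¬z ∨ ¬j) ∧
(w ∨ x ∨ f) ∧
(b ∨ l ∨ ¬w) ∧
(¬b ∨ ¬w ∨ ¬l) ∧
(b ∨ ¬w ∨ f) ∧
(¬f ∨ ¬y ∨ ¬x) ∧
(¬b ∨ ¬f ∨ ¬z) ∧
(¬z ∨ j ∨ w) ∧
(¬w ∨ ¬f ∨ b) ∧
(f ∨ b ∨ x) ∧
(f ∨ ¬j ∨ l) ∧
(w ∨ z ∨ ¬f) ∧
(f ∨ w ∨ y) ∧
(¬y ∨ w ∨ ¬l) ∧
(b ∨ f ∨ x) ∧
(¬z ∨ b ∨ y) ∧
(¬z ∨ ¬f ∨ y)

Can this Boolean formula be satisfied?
No

No, the formula is not satisfiable.

No assignment of truth values to the variables can make all 48 clauses true simultaneously.

The formula is UNSAT (unsatisfiable).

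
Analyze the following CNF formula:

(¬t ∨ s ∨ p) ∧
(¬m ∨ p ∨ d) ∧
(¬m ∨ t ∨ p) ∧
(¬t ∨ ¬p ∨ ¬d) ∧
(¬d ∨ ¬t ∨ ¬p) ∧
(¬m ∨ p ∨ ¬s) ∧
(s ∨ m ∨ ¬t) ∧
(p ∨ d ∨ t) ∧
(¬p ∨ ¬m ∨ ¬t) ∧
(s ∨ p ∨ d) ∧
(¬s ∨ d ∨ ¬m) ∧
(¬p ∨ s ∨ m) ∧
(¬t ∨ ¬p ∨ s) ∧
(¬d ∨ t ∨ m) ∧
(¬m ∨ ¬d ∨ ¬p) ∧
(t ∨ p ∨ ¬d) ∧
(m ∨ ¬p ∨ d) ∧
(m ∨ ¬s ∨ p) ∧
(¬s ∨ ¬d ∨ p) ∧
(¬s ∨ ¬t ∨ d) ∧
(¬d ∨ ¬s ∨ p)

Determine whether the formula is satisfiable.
Yes

Yes, the formula is satisfiable.

One satisfying assignment is: t=False, s=False, m=True, d=False, p=True

Verification: With this assignment, all 21 clauses evaluate to true.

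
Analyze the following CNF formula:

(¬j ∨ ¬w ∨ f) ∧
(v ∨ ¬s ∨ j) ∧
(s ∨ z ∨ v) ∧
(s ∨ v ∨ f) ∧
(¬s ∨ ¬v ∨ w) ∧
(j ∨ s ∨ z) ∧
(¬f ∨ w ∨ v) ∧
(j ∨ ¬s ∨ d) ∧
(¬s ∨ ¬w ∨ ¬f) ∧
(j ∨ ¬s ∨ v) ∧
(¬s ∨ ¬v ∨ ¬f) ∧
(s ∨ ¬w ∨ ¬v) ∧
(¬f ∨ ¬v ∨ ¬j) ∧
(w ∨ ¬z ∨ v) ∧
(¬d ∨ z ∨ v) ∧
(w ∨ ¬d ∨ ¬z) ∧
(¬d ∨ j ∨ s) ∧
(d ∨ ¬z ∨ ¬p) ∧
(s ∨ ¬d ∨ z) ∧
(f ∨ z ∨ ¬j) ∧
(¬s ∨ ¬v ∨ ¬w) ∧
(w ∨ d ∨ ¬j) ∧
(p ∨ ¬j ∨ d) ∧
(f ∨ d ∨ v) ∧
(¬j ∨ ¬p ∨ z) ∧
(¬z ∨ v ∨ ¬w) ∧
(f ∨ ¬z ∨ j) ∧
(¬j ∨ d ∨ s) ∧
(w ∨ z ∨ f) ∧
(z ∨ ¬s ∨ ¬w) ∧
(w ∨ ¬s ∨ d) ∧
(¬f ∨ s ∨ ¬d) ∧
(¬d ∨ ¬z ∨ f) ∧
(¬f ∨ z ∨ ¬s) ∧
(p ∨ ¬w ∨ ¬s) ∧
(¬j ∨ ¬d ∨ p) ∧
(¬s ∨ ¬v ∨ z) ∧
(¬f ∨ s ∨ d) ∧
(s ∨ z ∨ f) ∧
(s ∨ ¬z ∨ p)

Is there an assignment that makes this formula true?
No

No, the formula is not satisfiable.

No assignment of truth values to the variables can make all 40 clauses true simultaneously.

The formula is UNSAT (unsatisfiable).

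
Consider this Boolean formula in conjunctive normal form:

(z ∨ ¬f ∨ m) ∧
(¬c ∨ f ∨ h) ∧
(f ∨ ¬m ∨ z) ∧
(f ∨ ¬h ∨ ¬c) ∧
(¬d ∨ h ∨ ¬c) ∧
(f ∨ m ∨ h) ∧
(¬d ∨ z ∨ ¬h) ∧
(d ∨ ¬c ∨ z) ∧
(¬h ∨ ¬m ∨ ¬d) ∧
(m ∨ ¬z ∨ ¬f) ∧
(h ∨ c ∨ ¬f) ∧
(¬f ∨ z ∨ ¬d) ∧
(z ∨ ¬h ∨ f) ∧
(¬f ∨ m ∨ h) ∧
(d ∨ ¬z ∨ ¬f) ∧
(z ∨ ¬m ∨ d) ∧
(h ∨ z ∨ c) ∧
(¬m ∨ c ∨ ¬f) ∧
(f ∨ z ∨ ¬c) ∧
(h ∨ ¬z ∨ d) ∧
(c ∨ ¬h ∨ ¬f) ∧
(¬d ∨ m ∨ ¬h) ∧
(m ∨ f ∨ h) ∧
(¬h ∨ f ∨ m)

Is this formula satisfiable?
Yes

Yes, the formula is satisfiable.

One satisfying assignment is: z=True, h=False, m=True, f=False, c=False, d=True

Verification: With this assignment, all 24 clauses evaluate to true.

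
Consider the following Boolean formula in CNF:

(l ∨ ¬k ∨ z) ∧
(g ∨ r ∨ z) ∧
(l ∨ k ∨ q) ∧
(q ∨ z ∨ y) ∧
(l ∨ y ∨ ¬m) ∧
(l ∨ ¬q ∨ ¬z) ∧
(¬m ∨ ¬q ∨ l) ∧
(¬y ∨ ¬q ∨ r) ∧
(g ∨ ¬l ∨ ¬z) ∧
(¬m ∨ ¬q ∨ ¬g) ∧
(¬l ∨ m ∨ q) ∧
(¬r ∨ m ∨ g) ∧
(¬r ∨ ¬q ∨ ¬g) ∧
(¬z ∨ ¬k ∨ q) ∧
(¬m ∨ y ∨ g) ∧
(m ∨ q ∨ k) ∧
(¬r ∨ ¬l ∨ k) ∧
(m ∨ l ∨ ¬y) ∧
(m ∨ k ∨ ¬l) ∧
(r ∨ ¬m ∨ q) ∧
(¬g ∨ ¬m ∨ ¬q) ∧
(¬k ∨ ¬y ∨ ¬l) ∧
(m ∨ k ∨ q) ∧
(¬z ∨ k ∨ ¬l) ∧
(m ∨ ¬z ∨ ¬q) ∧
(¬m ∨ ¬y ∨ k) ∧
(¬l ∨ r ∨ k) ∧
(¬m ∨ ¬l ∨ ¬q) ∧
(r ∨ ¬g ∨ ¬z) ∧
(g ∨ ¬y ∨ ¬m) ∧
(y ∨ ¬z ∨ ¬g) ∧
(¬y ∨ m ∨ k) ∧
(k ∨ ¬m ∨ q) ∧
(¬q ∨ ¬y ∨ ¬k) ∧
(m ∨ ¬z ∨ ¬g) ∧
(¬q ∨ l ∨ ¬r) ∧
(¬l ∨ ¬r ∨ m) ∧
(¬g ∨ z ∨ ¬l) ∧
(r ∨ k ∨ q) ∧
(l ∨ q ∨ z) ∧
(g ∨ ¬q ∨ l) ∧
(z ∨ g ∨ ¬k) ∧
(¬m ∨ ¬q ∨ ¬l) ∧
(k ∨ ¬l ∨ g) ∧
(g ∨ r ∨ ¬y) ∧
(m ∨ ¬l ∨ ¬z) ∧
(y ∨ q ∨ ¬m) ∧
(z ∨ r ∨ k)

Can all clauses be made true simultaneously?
No

No, the formula is not satisfiable.

No assignment of truth values to the variables can make all 48 clauses true simultaneously.

The formula is UNSAT (unsatisfiable).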